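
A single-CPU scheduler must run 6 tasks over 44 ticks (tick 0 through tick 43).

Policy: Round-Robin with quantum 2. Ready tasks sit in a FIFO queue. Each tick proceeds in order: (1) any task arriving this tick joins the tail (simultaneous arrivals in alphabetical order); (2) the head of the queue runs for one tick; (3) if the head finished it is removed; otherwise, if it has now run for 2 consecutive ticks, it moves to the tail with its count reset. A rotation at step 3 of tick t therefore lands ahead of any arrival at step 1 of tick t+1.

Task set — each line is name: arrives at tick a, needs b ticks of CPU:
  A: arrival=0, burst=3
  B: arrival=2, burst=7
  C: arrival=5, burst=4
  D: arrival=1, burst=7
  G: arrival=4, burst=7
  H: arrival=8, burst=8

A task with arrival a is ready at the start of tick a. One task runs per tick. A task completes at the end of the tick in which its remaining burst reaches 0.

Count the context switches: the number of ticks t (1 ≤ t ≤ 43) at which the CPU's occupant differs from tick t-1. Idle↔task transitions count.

context switches = 20

t=0: queue=[A] q_used=0 → run A
t=1: queue=[A,D] q_used=1 → run A
t=2: queue=[D,A,B] q_used=0 → run D
t=3: queue=[D,A,B] q_used=1 → run D
t=4: queue=[A,B,D,G] q_used=0 → run A
t=5: queue=[B,D,G,C] q_used=0 → run B
t=6: queue=[B,D,G,C] q_used=1 → run B
t=7: queue=[D,G,C,B] q_used=0 → run D
t=8: queue=[D,G,C,B,H] q_used=1 → run D
t=9: queue=[G,C,B,H,D] q_used=0 → run G
t=10: queue=[G,C,B,H,D] q_used=1 → run G
t=11: queue=[C,B,H,D,G] q_used=0 → run C
t=12: queue=[C,B,H,D,G] q_used=1 → run C
t=13: queue=[B,H,D,G,C] q_used=0 → run B
t=14: queue=[B,H,D,G,C] q_used=1 → run B
t=15: queue=[H,D,G,C,B] q_used=0 → run H
t=16: queue=[H,D,G,C,B] q_used=1 → run H
t=17: queue=[D,G,C,B,H] q_used=0 → run D
t=18: queue=[D,G,C,B,H] q_used=1 → run D
t=19: queue=[G,C,B,H,D] q_used=0 → run G
t=20: queue=[G,C,B,H,D] q_used=1 → run G
t=21: queue=[C,B,H,D,G] q_used=0 → run C
t=22: queue=[C,B,H,D,G] q_used=1 → run C
t=23: queue=[B,H,D,G] q_used=0 → run B
t=24: queue=[B,H,D,G] q_used=1 → run B
t=25: queue=[H,D,G,B] q_used=0 → run H
t=26: queue=[H,D,G,B] q_used=1 → run H
t=27: queue=[D,G,B,H] q_used=0 → run D
t=28: queue=[G,B,H] q_used=0 → run G
t=29: queue=[G,B,H] q_used=1 → run G
t=30: queue=[B,H,G] q_used=0 → run B
t=31: queue=[H,G] q_used=0 → run H
t=32: queue=[H,G] q_used=1 → run H
t=33: queue=[G,H] q_used=0 → run G
t=34: queue=[H] q_used=0 → run H
t=35: queue=[H] q_used=1 → run H
t=36: (idle)
t=37: (idle)
t=38: (idle)
t=39: (idle)
t=40: (idle)
t=41: (idle)
t=42: (idle)
t=43: (idle)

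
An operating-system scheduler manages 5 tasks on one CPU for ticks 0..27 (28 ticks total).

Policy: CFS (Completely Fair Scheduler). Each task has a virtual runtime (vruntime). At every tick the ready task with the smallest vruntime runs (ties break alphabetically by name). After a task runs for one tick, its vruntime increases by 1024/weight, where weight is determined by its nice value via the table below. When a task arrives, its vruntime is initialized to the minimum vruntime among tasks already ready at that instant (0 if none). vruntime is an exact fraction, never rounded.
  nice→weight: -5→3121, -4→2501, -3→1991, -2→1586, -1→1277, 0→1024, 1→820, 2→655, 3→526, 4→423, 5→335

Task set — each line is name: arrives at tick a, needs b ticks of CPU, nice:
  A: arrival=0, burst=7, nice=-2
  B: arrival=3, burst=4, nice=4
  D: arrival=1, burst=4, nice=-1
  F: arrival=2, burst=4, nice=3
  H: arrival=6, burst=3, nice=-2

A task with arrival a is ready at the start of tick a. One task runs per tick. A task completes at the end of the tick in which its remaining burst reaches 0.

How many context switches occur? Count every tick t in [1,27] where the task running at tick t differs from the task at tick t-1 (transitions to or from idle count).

t=0: vr[A=0] → run A
t=1: vr[A=512/793 D=512/793] → run A
t=2: vr[A=1024/793 D=512/793 F=512/793] → run D
t=3: vr[A=1024/793 B=512/793 D=1465856/1012661 F=512/793] → run B
t=4: vr[A=1024/793 B=1028608/335439 D=1465856/1012661 F=512/793] → run F
t=5: vr[A=1024/793 B=1028608/335439 D=1465856/1012661 F=540672/208559] → run A
t=6: vr[A=1536/793 B=1028608/335439 D=1465856/1012661 F=540672/208559 H=1465856/1012661] → run D
t=7: vr[A=1536/793 B=1028608/335439 D=2277888/1012661 F=540672/208559 H=1465856/1012661] → run H
t=8: vr[A=1536/793 B=1028608/335439 D=2277888/1012661 F=540672/208559 H=2119680/1012661] → run A
t=9: vr[A=2048/793 B=1028608/335439 D=2277888/1012661 F=540672/208559 H=2119680/1012661] → run H
t=10: vr[A=2048/793 B=1028608/335439 D=2277888/1012661 F=540672/208559 H=2773504/1012661] → run D
t=11: vr[A=2048/793 B=1028608/335439 D=3089920/1012661 F=540672/208559 H=2773504/1012661] → run A
t=12: vr[A=2560/793 B=1028608/335439 D=3089920/1012661 F=540672/208559 H=2773504/1012661] → run F
t=13: vr[A=2560/793 B=1028608/335439 D=3089920/1012661 F=946688/208559 H=2773504/1012661] → run H
t=14: vr[A=2560/793 B=1028608/335439 D=3089920/1012661 F=946688/208559] → run D
t=15: vr[A=2560/793 B=1028608/335439 F=946688/208559] → run B
t=16: vr[A=2560/793 B=1840640/335439 F=946688/208559] → run A
t=17: vr[A=3072/793 B=1840640/335439 F=946688/208559] → run A
t=18: vr[B=1840640/335439 F=946688/208559] → run F
t=19: vr[B=1840640/335439 F=1352704/208559] → run B
t=20: vr[B=884224/111813 F=1352704/208559] → run F
t=21: vr[B=884224/111813] → run B
t=22: (idle)
t=23: (idle)
t=24: (idle)
t=25: (idle)
t=26: (idle)
t=27: (idle)

context switches = 20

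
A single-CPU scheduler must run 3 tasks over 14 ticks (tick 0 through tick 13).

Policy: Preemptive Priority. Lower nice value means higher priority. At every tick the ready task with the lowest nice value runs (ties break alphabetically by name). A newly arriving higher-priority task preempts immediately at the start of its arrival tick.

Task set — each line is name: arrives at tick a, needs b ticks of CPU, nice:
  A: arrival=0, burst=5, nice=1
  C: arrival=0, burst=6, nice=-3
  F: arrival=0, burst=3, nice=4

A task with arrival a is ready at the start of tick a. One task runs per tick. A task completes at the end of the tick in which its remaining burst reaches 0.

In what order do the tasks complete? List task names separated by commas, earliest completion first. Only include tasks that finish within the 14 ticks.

t=0: ready={A,C,F} → run C
t=1: ready={A,C,F} → run C
t=2: ready={A,C,F} → run C
t=3: ready={A,C,F} → run C
t=4: ready={A,C,F} → run C
t=5: ready={A,C,F} → run C
t=6: ready={A,F} → run A
t=7: ready={A,F} → run A
t=8: ready={A,F} → run A
t=9: ready={A,F} → run A
t=10: ready={A,F} → run A
t=11: ready={F} → run F
t=12: ready={F} → run F
t=13: ready={F} → run F

completion order = C, A, F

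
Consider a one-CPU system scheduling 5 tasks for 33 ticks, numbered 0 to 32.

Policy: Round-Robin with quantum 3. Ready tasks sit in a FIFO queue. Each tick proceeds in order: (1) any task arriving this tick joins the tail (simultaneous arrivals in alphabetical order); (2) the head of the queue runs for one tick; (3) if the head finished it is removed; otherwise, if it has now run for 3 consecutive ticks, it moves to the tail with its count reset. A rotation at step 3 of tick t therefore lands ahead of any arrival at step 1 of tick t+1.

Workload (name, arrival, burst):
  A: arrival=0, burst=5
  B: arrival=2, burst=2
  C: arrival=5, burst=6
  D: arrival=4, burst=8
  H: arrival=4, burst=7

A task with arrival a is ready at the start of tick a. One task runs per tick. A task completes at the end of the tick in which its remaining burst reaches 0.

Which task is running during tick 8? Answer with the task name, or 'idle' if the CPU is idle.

running at tick 8 = D

t=0: queue=[A] q_used=0 → run A
t=1: queue=[A] q_used=1 → run A
t=2: queue=[A,B] q_used=2 → run A
t=3: queue=[B,A] q_used=0 → run B
t=4: queue=[B,A,D,H] q_used=1 → run B
t=5: queue=[A,D,H,C] q_used=0 → run A
t=6: queue=[A,D,H,C] q_used=1 → run A
t=7: queue=[D,H,C] q_used=0 → run D
t=8: queue=[D,H,C] q_used=1 → run D
t=9: queue=[D,H,C] q_used=2 → run D
t=10: queue=[H,C,D] q_used=0 → run H
t=11: queue=[H,C,D] q_used=1 → run H
t=12: queue=[H,C,D] q_used=2 → run H
t=13: queue=[C,D,H] q_used=0 → run C
t=14: queue=[C,D,H] q_used=1 → run C
t=15: queue=[C,D,H] q_used=2 → run C
t=16: queue=[D,H,C] q_used=0 → run D
t=17: queue=[D,H,C] q_used=1 → run D
t=18: queue=[D,H,C] q_used=2 → run D
t=19: queue=[H,C,D] q_used=0 → run H
t=20: queue=[H,C,D] q_used=1 → run H
t=21: queue=[H,C,D] q_used=2 → run H
t=22: queue=[C,D,H] q_used=0 → run C
t=23: queue=[C,D,H] q_used=1 → run C
t=24: queue=[C,D,H] q_used=2 → run C
t=25: queue=[D,H] q_used=0 → run D
t=26: queue=[D,H] q_used=1 → run D
t=27: queue=[H] q_used=0 → run H
t=28: (idle)
t=29: (idle)
t=30: (idle)
t=31: (idle)
t=32: (idle)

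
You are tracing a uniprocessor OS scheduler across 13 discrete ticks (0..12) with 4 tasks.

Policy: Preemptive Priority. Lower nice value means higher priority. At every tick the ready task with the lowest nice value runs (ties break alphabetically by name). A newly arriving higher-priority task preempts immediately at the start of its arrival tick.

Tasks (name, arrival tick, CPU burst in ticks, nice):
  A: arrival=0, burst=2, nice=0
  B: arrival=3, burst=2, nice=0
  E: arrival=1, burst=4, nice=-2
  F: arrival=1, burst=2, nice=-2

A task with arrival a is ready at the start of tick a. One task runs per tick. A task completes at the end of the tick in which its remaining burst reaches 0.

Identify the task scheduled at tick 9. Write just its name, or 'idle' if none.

running at tick 9 = B

t=0: ready={A} → run A
t=1: ready={A,E,F} → run E
t=2: ready={A,E,F} → run E
t=3: ready={A,B,E,F} → run E
t=4: ready={A,B,E,F} → run E
t=5: ready={A,B,F} → run F
t=6: ready={A,B,F} → run F
t=7: ready={A,B} → run A
t=8: ready={B} → run B
t=9: ready={B} → run B
t=10: (idle)
t=11: (idle)
t=12: (idle)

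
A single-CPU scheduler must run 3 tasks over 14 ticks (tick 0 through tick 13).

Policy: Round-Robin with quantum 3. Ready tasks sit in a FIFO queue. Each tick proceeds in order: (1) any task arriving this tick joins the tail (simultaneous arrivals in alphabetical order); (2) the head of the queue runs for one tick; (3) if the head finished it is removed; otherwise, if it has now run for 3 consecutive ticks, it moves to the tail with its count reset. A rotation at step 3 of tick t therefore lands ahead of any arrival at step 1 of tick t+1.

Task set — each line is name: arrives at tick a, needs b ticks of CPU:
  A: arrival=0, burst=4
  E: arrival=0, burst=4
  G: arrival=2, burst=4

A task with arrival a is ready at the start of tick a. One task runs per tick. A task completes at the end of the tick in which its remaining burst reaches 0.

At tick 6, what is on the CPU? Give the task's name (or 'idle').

t=0: queue=[A,E] q_used=0 → run A
t=1: queue=[A,E] q_used=1 → run A
t=2: queue=[A,E,G] q_used=2 → run A
t=3: queue=[E,G,A] q_used=0 → run E
t=4: queue=[E,G,A] q_used=1 → run E
t=5: queue=[E,G,A] q_used=2 → run E
t=6: queue=[G,A,E] q_used=0 → run G
t=7: queue=[G,A,E] q_used=1 → run G
t=8: queue=[G,A,E] q_used=2 → run G
t=9: queue=[A,E,G] q_used=0 → run A
t=10: queue=[E,G] q_used=0 → run E
t=11: queue=[G] q_used=0 → run G
t=12: (idle)
t=13: (idle)

running at tick 6 = G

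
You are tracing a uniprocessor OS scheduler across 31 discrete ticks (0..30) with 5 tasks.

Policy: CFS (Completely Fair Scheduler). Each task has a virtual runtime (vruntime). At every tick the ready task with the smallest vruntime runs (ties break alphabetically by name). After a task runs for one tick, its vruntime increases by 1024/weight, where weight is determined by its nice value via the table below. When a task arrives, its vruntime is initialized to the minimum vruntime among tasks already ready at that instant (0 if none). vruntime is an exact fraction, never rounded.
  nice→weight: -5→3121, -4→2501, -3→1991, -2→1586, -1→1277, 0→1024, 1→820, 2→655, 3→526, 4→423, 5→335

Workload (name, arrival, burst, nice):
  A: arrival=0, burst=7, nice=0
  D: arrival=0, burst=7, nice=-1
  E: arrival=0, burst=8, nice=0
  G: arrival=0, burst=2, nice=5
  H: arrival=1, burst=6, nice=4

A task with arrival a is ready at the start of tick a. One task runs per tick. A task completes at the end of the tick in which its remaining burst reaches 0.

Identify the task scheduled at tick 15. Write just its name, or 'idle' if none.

running at tick 15 = G

t=0: vr[A=0 D=0 E=0 G=0] → run A
t=1: vr[A=1 D=0 E=0 G=0 H=0] → run D
t=2: vr[A=1 D=1024/1277 E=0 G=0 H=0] → run E
t=3: vr[A=1 D=1024/1277 E=1 G=0 H=0] → run G
t=4: vr[A=1 D=1024/1277 E=1 G=1024/335 H=0] → run H
t=5: vr[A=1 D=1024/1277 E=1 G=1024/335 H=1024/423] → run D
t=6: vr[A=1 D=2048/1277 E=1 G=1024/335 H=1024/423] → run A
t=7: vr[A=2 D=2048/1277 E=1 G=1024/335 H=1024/423] → run E
t=8: vr[A=2 D=2048/1277 E=2 G=1024/335 H=1024/423] → run D
t=9: vr[A=2 D=3072/1277 E=2 G=1024/335 H=1024/423] → run A
t=10: vr[A=3 D=3072/1277 E=2 G=1024/335 H=1024/423] → run E
t=11: vr[A=3 D=3072/1277 E=3 G=1024/335 H=1024/423] → run D
t=12: vr[A=3 D=4096/1277 E=3 G=1024/335 H=1024/423] → run H
t=13: vr[A=3 D=4096/1277 E=3 G=1024/335 H=2048/423] → run A
t=14: vr[A=4 D=4096/1277 E=3 G=1024/335 H=2048/423] → run E
t=15: vr[A=4 D=4096/1277 E=4 G=1024/335 H=2048/423] → run G
t=16: vr[A=4 D=4096/1277 E=4 H=2048/423] → run D
t=17: vr[A=4 D=5120/1277 E=4 H=2048/423] → run A
t=18: vr[A=5 D=5120/1277 E=4 H=2048/423] → run E
t=19: vr[A=5 D=5120/1277 E=5 H=2048/423] → run D
t=20: vr[A=5 D=6144/1277 E=5 H=2048/423] → run D
t=21: vr[A=5 E=5 H=2048/423] → run H
t=22: vr[A=5 E=5 H=1024/141] → run A
t=23: vr[A=6 E=5 H=1024/141] → run E
t=24: vr[A=6 E=6 H=1024/141] → run A
t=25: vr[E=6 H=1024/141] → run E
t=26: vr[E=7 H=1024/141] → run E
t=27: vr[H=1024/141] → run H
t=28: vr[H=4096/423] → run H
t=29: vr[H=5120/423] → run H
t=30: (idle)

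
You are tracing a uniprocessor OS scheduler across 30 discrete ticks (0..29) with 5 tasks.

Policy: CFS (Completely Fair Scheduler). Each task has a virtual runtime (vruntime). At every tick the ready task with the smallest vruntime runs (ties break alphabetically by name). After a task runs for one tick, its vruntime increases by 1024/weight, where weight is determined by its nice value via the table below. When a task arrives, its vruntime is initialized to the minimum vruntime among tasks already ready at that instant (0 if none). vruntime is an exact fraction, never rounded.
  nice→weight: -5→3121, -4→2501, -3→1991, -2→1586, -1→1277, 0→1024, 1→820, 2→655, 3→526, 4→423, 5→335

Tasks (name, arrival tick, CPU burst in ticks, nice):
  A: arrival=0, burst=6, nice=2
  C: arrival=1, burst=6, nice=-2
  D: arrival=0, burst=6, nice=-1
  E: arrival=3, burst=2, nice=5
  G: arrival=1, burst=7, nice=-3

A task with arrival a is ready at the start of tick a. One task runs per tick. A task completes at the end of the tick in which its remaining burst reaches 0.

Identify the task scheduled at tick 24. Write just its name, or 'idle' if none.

running at tick 24 = A

t=0: vr[A=0 D=0] → run A
t=1: vr[A=1024/655 C=0 D=0 G=0] → run C
t=2: vr[A=1024/655 C=512/793 D=0 G=0] → run D
t=3: vr[A=1024/655 C=512/793 D=1024/1277 E=0 G=0] → run E
t=4: vr[A=1024/655 C=512/793 D=1024/1277 E=1024/335 G=0] → run G
t=5: vr[A=1024/655 C=512/793 D=1024/1277 E=1024/335 G=1024/1991] → run G
t=6: vr[A=1024/655 C=512/793 D=1024/1277 E=1024/335 G=2048/1991] → run C
t=7: vr[A=1024/655 C=1024/793 D=1024/1277 E=1024/335 G=2048/1991] → run D
t=8: vr[A=1024/655 C=1024/793 D=2048/1277 E=1024/335 G=2048/1991] → run G
t=9: vr[A=1024/655 C=1024/793 D=2048/1277 E=1024/335 G=3072/1991] → run C
t=10: vr[A=1024/655 C=1536/793 D=2048/1277 E=1024/335 G=3072/1991] → run G
t=11: vr[A=1024/655 C=1536/793 D=2048/1277 E=1024/335 G=4096/1991] → run A
t=12: vr[A=2048/655 C=1536/793 D=2048/1277 E=1024/335 G=4096/1991] → run D
t=13: vr[A=2048/655 C=1536/793 D=3072/1277 E=1024/335 G=4096/1991] → run C
t=14: vr[A=2048/655 C=2048/793 D=3072/1277 E=1024/335 G=4096/1991] → run G
t=15: vr[A=2048/655 C=2048/793 D=3072/1277 E=1024/335 G=5120/1991] → run D
t=16: vr[A=2048/655 C=2048/793 D=4096/1277 E=1024/335 G=5120/1991] → run G
t=17: vr[A=2048/655 C=2048/793 D=4096/1277 E=1024/335 G=6144/1991] → run C
t=18: vr[A=2048/655 C=2560/793 D=4096/1277 E=1024/335 G=6144/1991] → run E
t=19: vr[A=2048/655 C=2560/793 D=4096/1277 G=6144/1991] → run G
t=20: vr[A=2048/655 C=2560/793 D=4096/1277] → run A
t=21: vr[A=3072/655 C=2560/793 D=4096/1277] → run D
t=22: vr[A=3072/655 C=2560/793 D=5120/1277] → run C
t=23: vr[A=3072/655 D=5120/1277] → run D
t=24: vr[A=3072/655] → run A
t=25: vr[A=4096/655] → run A
t=26: vr[A=1024/131] → run A
t=27: (idle)
t=28: (idle)
t=29: (idle)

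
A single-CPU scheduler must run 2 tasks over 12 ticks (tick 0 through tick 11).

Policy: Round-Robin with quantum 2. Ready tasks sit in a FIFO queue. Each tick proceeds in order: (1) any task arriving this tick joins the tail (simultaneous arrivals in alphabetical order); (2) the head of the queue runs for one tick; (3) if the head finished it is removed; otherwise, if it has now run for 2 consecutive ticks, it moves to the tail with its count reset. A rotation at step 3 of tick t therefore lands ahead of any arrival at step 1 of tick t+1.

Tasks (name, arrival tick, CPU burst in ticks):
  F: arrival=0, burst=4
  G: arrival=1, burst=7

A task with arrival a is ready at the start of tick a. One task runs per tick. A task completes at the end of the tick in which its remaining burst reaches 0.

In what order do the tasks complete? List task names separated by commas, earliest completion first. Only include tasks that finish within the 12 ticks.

completion order = F, G

t=0: queue=[F] q_used=0 → run F
t=1: queue=[F,G] q_used=1 → run F
t=2: queue=[G,F] q_used=0 → run G
t=3: queue=[G,F] q_used=1 → run G
t=4: queue=[F,G] q_used=0 → run F
t=5: queue=[F,G] q_used=1 → run F
t=6: queue=[G] q_used=0 → run G
t=7: queue=[G] q_used=1 → run G
t=8: queue=[G] q_used=0 → run G
t=9: queue=[G] q_used=1 → run G
t=10: queue=[G] q_used=0 → run G
t=11: (idle)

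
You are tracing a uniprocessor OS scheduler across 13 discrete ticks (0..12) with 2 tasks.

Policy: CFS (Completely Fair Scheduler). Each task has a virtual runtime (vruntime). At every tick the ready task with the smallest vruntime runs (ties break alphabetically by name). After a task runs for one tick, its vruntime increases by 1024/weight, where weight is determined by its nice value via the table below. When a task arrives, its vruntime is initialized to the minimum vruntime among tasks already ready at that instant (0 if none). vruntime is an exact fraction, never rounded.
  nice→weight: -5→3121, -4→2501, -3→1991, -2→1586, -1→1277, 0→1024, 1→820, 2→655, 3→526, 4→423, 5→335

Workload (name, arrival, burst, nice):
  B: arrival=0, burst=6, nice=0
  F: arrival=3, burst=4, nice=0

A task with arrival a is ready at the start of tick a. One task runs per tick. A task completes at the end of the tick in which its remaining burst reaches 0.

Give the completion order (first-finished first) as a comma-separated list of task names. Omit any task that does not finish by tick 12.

completion order = B, F

t=0: vr[B=0] → run B
t=1: vr[B=1] → run B
t=2: vr[B=2] → run B
t=3: vr[B=3 F=3] → run B
t=4: vr[B=4 F=3] → run F
t=5: vr[B=4 F=4] → run B
t=6: vr[B=5 F=4] → run F
t=7: vr[B=5 F=5] → run B
t=8: vr[F=5] → run F
t=9: vr[F=6] → run F
t=10: (idle)
t=11: (idle)
t=12: (idle)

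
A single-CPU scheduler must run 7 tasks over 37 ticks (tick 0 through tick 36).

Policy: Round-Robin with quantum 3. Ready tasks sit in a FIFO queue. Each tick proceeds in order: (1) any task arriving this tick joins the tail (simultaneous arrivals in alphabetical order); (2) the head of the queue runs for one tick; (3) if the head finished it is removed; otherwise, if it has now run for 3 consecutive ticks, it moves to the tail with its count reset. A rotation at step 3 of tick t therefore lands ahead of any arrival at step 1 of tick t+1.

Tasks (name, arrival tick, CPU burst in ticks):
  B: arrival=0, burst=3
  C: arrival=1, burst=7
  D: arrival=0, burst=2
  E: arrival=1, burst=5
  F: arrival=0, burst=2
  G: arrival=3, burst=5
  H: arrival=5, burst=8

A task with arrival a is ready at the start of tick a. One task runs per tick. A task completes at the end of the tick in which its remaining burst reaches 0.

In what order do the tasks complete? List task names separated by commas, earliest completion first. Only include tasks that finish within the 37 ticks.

t=0: queue=[B,D,F] q_used=0 → run B
t=1: queue=[B,D,F,C,E] q_used=1 → run B
t=2: queue=[B,D,F,C,E] q_used=2 → run B
t=3: queue=[D,F,C,E,G] q_used=0 → run D
t=4: queue=[D,F,C,E,G] q_used=1 → run D
t=5: queue=[F,C,E,G,H] q_used=0 → run F
t=6: queue=[F,C,E,G,H] q_used=1 → run F
t=7: queue=[C,E,G,H] q_used=0 → run C
t=8: queue=[C,E,G,H] q_used=1 → run C
t=9: queue=[C,E,G,H] q_used=2 → run C
t=10: queue=[E,G,H,C] q_used=0 → run E
t=11: queue=[E,G,H,C] q_used=1 → run E
t=12: queue=[E,G,H,C] q_used=2 → run E
t=13: queue=[G,H,C,E] q_used=0 → run G
t=14: queue=[G,H,C,E] q_used=1 → run G
t=15: queue=[G,H,C,E] q_used=2 → run G
t=16: queue=[H,C,E,G] q_used=0 → run H
t=17: queue=[H,C,E,G] q_used=1 → run H
t=18: queue=[H,C,E,G] q_used=2 → run H
t=19: queue=[C,E,G,H] q_used=0 → run C
t=20: queue=[C,E,G,H] q_used=1 → run C
t=21: queue=[C,E,G,H] q_used=2 → run C
t=22: queue=[E,G,H,C] q_used=0 → run E
t=23: queue=[E,G,H,C] q_used=1 → run E
t=24: queue=[G,H,C] q_used=0 → run G
t=25: queue=[G,H,C] q_used=1 → run G
t=26: queue=[H,C] q_used=0 → run H
t=27: queue=[H,C] q_used=1 → run H
t=28: queue=[H,C] q_used=2 → run H
t=29: queue=[C,H] q_used=0 → run C
t=30: queue=[H] q_used=0 → run H
t=31: queue=[H] q_used=1 → run H
t=32: (idle)
t=33: (idle)
t=34: (idle)
t=35: (idle)
t=36: (idle)

completion order = B, D, F, E, G, C, H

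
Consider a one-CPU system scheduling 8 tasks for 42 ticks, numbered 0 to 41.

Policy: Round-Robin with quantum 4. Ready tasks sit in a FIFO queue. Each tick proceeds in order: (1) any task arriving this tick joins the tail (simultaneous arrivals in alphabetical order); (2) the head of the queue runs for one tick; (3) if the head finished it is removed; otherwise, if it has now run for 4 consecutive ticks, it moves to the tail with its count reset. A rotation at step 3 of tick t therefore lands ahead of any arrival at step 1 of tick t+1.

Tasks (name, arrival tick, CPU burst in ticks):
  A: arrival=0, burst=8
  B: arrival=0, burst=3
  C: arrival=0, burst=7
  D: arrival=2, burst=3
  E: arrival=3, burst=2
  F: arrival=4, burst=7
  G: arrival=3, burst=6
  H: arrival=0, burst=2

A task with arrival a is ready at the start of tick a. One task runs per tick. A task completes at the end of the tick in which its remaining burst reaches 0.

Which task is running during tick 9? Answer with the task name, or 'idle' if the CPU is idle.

t=0: queue=[A,B,C,H] q_used=0 → run A
t=1: queue=[A,B,C,H] q_used=1 → run A
t=2: queue=[A,B,C,H,D] q_used=2 → run A
t=3: queue=[A,B,C,H,D,E,G] q_used=3 → run A
t=4: queue=[B,C,H,D,E,G,A,F] q_used=0 → run B
t=5: queue=[B,C,H,D,E,G,A,F] q_used=1 → run B
t=6: queue=[B,C,H,D,E,G,A,F] q_used=2 → run B
t=7: queue=[C,H,D,E,G,A,F] q_used=0 → run C
t=8: queue=[C,H,D,E,G,A,F] q_used=1 → run C
t=9: queue=[C,H,D,E,G,A,F] q_used=2 → run C
t=10: queue=[C,H,D,E,G,A,F] q_used=3 → run C
t=11: queue=[H,D,E,G,A,F,C] q_used=0 → run H
t=12: queue=[H,D,E,G,A,F,C] q_used=1 → run H
t=13: queue=[D,E,G,A,F,C] q_used=0 → run D
t=14: queue=[D,E,G,A,F,C] q_used=1 → run D
t=15: queue=[D,E,G,A,F,C] q_used=2 → run D
t=16: queue=[E,G,A,F,C] q_used=0 → run E
t=17: queue=[E,G,A,F,C] q_used=1 → run E
t=18: queue=[G,A,F,C] q_used=0 → run G
t=19: queue=[G,A,F,C] q_used=1 → run G
t=20: queue=[G,A,F,C] q_used=2 → run G
t=21: queue=[G,A,F,C] q_used=3 → run G
t=22: queue=[A,F,C,G] q_used=0 → run A
t=23: queue=[A,F,C,G] q_used=1 → run A
t=24: queue=[A,F,C,G] q_used=2 → run A
t=25: queue=[A,F,C,G] q_used=3 → run A
t=26: queue=[F,C,G] q_used=0 → run F
t=27: queue=[F,C,G] q_used=1 → run F
t=28: queue=[F,C,G] q_used=2 → run F
t=29: queue=[F,C,G] q_used=3 → run F
t=30: queue=[C,G,F] q_used=0 → run C
t=31: queue=[C,G,F] q_used=1 → run C
t=32: queue=[C,G,F] q_used=2 → run C
t=33: queue=[G,F] q_used=0 → run G
t=34: queue=[G,F] q_used=1 → run G
t=35: queue=[F] q_used=0 → run F
t=36: queue=[F] q_used=1 → run F
t=37: queue=[F] q_used=2 → run F
t=38: (idle)
t=39: (idle)
t=40: (idle)
t=41: (idle)

running at tick 9 = C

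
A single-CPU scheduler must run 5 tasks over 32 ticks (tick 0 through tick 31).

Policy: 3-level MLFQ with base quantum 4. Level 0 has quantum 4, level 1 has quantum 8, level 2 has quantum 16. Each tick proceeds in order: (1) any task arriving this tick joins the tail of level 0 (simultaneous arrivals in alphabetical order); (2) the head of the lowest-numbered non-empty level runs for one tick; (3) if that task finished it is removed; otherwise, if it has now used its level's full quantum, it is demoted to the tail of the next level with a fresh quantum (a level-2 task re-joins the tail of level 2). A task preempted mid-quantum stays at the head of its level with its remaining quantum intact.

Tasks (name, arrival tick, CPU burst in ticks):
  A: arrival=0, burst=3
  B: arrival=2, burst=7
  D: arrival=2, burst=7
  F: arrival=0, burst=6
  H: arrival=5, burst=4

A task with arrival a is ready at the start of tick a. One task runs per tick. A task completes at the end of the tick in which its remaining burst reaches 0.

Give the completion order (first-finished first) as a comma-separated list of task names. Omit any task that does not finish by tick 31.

t=0: L0/L1/L2 = AF/-/- → run A
t=1: L0/L1/L2 = AF/-/- → run A
t=2: L0/L1/L2 = AFBD/-/- → run A
t=3: L0/L1/L2 = FBD/-/- → run F
t=4: L0/L1/L2 = FBD/-/- → run F
t=5: L0/L1/L2 = FBDH/-/- → run F
t=6: L0/L1/L2 = FBDH/-/- → run F
t=7: L0/L1/L2 = BDH/F/- → run B
t=8: L0/L1/L2 = BDH/F/- → run B
t=9: L0/L1/L2 = BDH/F/- → run B
t=10: L0/L1/L2 = BDH/F/- → run B
t=11: L0/L1/L2 = DH/FB/- → run D
t=12: L0/L1/L2 = DH/FB/- → run D
t=13: L0/L1/L2 = DH/FB/- → run D
t=14: L0/L1/L2 = DH/FB/- → run D
t=15: L0/L1/L2 = H/FBD/- → run H
t=16: L0/L1/L2 = H/FBD/- → run H
t=17: L0/L1/L2 = H/FBD/- → run H
t=18: L0/L1/L2 = H/FBD/- → run H
t=19: L0/L1/L2 = -/FBD/- → run F
t=20: L0/L1/L2 = -/FBD/- → run F
t=21: L0/L1/L2 = -/BD/- → run B
t=22: L0/L1/L2 = -/BD/- → run B
t=23: L0/L1/L2 = -/BD/- → run B
t=24: L0/L1/L2 = -/D/- → run D
t=25: L0/L1/L2 = -/D/- → run D
t=26: L0/L1/L2 = -/D/- → run D
t=27: (idle)
t=28: (idle)
t=29: (idle)
t=30: (idle)
t=31: (idle)

completion order = A, H, F, B, D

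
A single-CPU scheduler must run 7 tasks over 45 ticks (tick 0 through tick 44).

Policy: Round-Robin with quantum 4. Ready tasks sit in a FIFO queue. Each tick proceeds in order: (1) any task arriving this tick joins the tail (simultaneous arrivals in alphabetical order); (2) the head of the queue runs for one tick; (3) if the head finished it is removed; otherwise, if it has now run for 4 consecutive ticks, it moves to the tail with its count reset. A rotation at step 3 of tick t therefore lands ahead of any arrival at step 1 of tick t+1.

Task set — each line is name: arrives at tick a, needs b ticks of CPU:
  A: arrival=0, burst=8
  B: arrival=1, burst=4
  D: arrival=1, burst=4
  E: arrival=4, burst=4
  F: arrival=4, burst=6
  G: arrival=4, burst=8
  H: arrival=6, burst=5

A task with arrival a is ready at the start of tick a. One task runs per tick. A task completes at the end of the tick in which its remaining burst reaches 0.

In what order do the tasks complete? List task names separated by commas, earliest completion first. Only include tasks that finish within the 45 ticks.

completion order = B, D, A, E, F, G, H

t=0: queue=[A] q_used=0 → run A
t=1: queue=[A,B,D] q_used=1 → run A
t=2: queue=[A,B,D] q_used=2 → run A
t=3: queue=[A,B,D] q_used=3 → run A
t=4: queue=[B,D,A,E,F,G] q_used=0 → run B
t=5: queue=[B,D,A,E,F,G] q_used=1 → run B
t=6: queue=[B,D,A,E,F,G,H] q_used=2 → run B
t=7: queue=[B,D,A,E,F,G,H] q_used=3 → run B
t=8: queue=[D,A,E,F,G,H] q_used=0 → run D
t=9: queue=[D,A,E,F,G,H] q_used=1 → run D
t=10: queue=[D,A,E,F,G,H] q_used=2 → run D
t=11: queue=[D,A,E,F,G,H] q_used=3 → run D
t=12: queue=[A,E,F,G,H] q_used=0 → run A
t=13: queue=[A,E,F,G,H] q_used=1 → run A
t=14: queue=[A,E,F,G,H] q_used=2 → run A
t=15: queue=[A,E,F,G,H] q_used=3 → run A
t=16: queue=[E,F,G,H] q_used=0 → run E
t=17: queue=[E,F,G,H] q_used=1 → run E
t=18: queue=[E,F,G,H] q_used=2 → run E
t=19: queue=[E,F,G,H] q_used=3 → run E
t=20: queue=[F,G,H] q_used=0 → run F
t=21: queue=[F,G,H] q_used=1 → run F
t=22: queue=[F,G,H] q_used=2 → run F
t=23: queue=[F,G,H] q_used=3 → run F
t=24: queue=[G,H,F] q_used=0 → run G
t=25: queue=[G,H,F] q_used=1 → run G
t=26: queue=[G,H,F] q_used=2 → run G
t=27: queue=[G,H,F] q_used=3 → run G
t=28: queue=[H,F,G] q_used=0 → run H
t=29: queue=[H,F,G] q_used=1 → run H
t=30: queue=[H,F,G] q_used=2 → run H
t=31: queue=[H,F,G] q_used=3 → run H
t=32: queue=[F,G,H] q_used=0 → run F
t=33: queue=[F,G,H] q_used=1 → run F
t=34: queue=[G,H] q_used=0 → run G
t=35: queue=[G,H] q_used=1 → run G
t=36: queue=[G,H] q_used=2 → run G
t=37: queue=[G,H] q_used=3 → run G
t=38: queue=[H] q_used=0 → run H
t=39: (idle)
t=40: (idle)
t=41: (idle)
t=42: (idle)
t=43: (idle)
t=44: (idle)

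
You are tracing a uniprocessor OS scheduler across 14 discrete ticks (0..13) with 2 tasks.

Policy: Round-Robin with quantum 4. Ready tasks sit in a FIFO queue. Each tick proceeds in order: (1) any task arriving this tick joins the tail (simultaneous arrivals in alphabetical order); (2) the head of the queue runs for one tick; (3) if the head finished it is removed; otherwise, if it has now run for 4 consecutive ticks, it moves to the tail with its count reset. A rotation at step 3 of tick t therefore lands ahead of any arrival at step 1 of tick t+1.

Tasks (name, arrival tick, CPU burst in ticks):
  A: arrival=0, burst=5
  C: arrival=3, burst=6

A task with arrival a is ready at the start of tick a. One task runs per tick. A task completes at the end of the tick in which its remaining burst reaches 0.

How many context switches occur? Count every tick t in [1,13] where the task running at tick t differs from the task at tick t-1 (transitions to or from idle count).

context switches = 4

t=0: queue=[A] q_used=0 → run A
t=1: queue=[A] q_used=1 → run A
t=2: queue=[A] q_used=2 → run A
t=3: queue=[A,C] q_used=3 → run A
t=4: queue=[C,A] q_used=0 → run C
t=5: queue=[C,A] q_used=1 → run C
t=6: queue=[C,A] q_used=2 → run C
t=7: queue=[C,A] q_used=3 → run C
t=8: queue=[A,C] q_used=0 → run A
t=9: queue=[C] q_used=0 → run C
t=10: queue=[C] q_used=1 → run C
t=11: (idle)
t=12: (idle)
t=13: (idle)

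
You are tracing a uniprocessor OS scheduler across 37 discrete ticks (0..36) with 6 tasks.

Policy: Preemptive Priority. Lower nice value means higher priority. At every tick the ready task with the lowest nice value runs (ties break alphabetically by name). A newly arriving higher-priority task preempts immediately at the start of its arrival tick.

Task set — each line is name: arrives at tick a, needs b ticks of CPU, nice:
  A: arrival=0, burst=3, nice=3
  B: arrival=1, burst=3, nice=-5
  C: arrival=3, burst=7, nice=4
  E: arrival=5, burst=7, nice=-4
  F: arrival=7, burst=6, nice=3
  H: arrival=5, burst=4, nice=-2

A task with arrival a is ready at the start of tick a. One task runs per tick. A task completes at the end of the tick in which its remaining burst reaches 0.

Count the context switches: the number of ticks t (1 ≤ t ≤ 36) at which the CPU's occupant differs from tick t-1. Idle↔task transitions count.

t=0: ready={A} → run A
t=1: ready={A,B} → run B
t=2: ready={A,B} → run B
t=3: ready={A,B,C} → run B
t=4: ready={A,C} → run A
t=5: ready={A,C,E,H} → run E
t=6: ready={A,C,E,H} → run E
t=7: ready={A,C,E,F,H} → run E
t=8: ready={A,C,E,F,H} → run E
t=9: ready={A,C,E,F,H} → run E
t=10: ready={A,C,E,F,H} → run E
t=11: ready={A,C,E,F,H} → run E
t=12: ready={A,C,F,H} → run H
t=13: ready={A,C,F,H} → run H
t=14: ready={A,C,F,H} → run H
t=15: ready={A,C,F,H} → run H
t=16: ready={A,C,F} → run A
t=17: ready={C,F} → run F
t=18: ready={C,F} → run F
t=19: ready={C,F} → run F
t=20: ready={C,F} → run F
t=21: ready={C,F} → run F
t=22: ready={C,F} → run F
t=23: ready={C} → run C
t=24: ready={C} → run C
t=25: ready={C} → run C
t=26: ready={C} → run C
t=27: ready={C} → run C
t=28: ready={C} → run C
t=29: ready={C} → run C
t=30: (idle)
t=31: (idle)
t=32: (idle)
t=33: (idle)
t=34: (idle)
t=35: (idle)
t=36: (idle)

context switches = 8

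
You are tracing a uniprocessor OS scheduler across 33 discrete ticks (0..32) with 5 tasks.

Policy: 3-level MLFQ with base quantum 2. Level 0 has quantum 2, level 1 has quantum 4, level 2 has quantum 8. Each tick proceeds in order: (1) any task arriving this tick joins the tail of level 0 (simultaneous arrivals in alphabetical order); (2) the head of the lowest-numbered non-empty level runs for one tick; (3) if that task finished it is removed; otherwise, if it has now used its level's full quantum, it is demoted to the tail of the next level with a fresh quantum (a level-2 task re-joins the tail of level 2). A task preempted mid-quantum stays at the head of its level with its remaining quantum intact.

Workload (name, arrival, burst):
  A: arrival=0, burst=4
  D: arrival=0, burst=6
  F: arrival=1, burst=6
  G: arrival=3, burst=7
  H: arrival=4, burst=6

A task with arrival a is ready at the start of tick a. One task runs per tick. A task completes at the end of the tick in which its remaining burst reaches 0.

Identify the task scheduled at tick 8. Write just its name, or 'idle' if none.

running at tick 8 = H

t=0: L0/L1/L2 = AD/-/- → run A
t=1: L0/L1/L2 = ADF/-/- → run A
t=2: L0/L1/L2 = DF/A/- → run D
t=3: L0/L1/L2 = DFG/A/- → run D
t=4: L0/L1/L2 = FGH/AD/- → run F
t=5: L0/L1/L2 = FGH/AD/- → run F
t=6: L0/L1/L2 = GH/ADF/- → run G
t=7: L0/L1/L2 = GH/ADF/- → run G
t=8: L0/L1/L2 = H/ADFG/- → run H
t=9: L0/L1/L2 = H/ADFG/- → run H
t=10: L0/L1/L2 = -/ADFGH/- → run A
t=11: L0/L1/L2 = -/ADFGH/- → run A
t=12: L0/L1/L2 = -/DFGH/- → run D
t=13: L0/L1/L2 = -/DFGH/- → run D
t=14: L0/L1/L2 = -/DFGH/- → run D
t=15: L0/L1/L2 = -/DFGH/- → run D
t=16: L0/L1/L2 = -/FGH/- → run F
t=17: L0/L1/L2 = -/FGH/- → run F
t=18: L0/L1/L2 = -/FGH/- → run F
t=19: L0/L1/L2 = -/FGH/- → run F
t=20: L0/L1/L2 = -/GH/- → run G
t=21: L0/L1/L2 = -/GH/- → run G
t=22: L0/L1/L2 = -/GH/- → run G
t=23: L0/L1/L2 = -/GH/- → run G
t=24: L0/L1/L2 = -/H/G → run H
t=25: L0/L1/L2 = -/H/G → run H
t=26: L0/L1/L2 = -/H/G → run H
t=27: L0/L1/L2 = -/H/G → run H
t=28: L0/L1/L2 = -/-/G → run G
t=29: (idle)
t=30: (idle)
t=31: (idle)
t=32: (idle)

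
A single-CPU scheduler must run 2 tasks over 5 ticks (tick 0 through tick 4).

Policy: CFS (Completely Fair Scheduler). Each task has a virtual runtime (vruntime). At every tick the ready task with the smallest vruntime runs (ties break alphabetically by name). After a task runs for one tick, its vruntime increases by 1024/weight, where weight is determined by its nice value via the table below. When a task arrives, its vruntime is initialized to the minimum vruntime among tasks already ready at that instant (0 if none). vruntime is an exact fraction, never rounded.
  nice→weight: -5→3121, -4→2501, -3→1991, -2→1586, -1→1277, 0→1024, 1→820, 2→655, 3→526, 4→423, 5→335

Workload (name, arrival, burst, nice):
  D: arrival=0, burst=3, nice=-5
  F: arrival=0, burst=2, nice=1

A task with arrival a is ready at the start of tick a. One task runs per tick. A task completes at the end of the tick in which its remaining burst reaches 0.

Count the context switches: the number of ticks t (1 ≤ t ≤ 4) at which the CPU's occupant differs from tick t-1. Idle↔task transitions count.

context switches = 3

t=0: vr[D=0 F=0] → run D
t=1: vr[D=1024/3121 F=0] → run F
t=2: vr[D=1024/3121 F=256/205] → run D
t=3: vr[D=2048/3121 F=256/205] → run D
t=4: vr[F=256/205] → run F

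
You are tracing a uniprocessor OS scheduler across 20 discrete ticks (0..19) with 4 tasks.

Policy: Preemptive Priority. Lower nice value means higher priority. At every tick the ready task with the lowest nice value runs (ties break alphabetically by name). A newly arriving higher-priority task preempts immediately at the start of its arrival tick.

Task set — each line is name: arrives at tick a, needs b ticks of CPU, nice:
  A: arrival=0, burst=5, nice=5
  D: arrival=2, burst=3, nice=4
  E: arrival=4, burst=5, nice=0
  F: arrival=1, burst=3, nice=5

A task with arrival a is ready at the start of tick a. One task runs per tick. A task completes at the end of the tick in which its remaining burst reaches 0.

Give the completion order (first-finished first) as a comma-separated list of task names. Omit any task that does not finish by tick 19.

t=0: ready={A} → run A
t=1: ready={A,F} → run A
t=2: ready={A,D,F} → run D
t=3: ready={A,D,F} → run D
t=4: ready={A,D,E,F} → run E
t=5: ready={A,D,E,F} → run E
t=6: ready={A,D,E,F} → run E
t=7: ready={A,D,E,F} → run E
t=8: ready={A,D,E,F} → run E
t=9: ready={A,D,F} → run D
t=10: ready={A,F} → run A
t=11: ready={A,F} → run A
t=12: ready={A,F} → run A
t=13: ready={F} → run F
t=14: ready={F} → run F
t=15: ready={F} → run F
t=16: (idle)
t=17: (idle)
t=18: (idle)
t=19: (idle)

completion order = E, D, A, F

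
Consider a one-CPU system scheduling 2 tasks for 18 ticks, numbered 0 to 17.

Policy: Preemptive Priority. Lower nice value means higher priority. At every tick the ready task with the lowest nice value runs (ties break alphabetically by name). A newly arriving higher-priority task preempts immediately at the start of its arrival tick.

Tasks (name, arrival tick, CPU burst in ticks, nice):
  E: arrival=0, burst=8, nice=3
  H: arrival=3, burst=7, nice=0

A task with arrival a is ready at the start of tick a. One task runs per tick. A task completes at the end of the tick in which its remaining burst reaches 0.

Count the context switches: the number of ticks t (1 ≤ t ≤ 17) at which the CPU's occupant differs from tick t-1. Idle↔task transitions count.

context switches = 3

t=0: ready={E} → run E
t=1: ready={E} → run E
t=2: ready={E} → run E
t=3: ready={E,H} → run H
t=4: ready={E,H} → run H
t=5: ready={E,H} → run H
t=6: ready={E,H} → run H
t=7: ready={E,H} → run H
t=8: ready={E,H} → run H
t=9: ready={E,H} → run H
t=10: ready={E} → run E
t=11: ready={E} → run E
t=12: ready={E} → run E
t=13: ready={E} → run E
t=14: ready={E} → run E
t=15: (idle)
t=16: (idle)
t=17: (idle)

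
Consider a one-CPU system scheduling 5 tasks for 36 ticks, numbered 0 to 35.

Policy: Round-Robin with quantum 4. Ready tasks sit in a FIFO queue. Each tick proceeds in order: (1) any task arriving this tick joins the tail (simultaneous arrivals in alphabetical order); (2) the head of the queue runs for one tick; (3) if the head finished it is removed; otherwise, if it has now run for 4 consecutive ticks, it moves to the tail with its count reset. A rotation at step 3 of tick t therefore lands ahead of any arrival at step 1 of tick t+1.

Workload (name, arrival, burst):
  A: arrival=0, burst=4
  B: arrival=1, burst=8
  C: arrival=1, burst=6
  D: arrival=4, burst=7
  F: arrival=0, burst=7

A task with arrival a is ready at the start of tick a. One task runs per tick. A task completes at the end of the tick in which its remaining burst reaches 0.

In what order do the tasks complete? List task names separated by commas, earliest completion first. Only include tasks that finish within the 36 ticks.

completion order = A, F, B, C, D

t=0: queue=[A,F] q_used=0 → run A
t=1: queue=[A,F,B,C] q_used=1 → run A
t=2: queue=[A,F,B,C] q_used=2 → run A
t=3: queue=[A,F,B,C] q_used=3 → run A
t=4: queue=[F,B,C,D] q_used=0 → run F
t=5: queue=[F,B,C,D] q_used=1 → run F
t=6: queue=[F,B,C,D] q_used=2 → run F
t=7: queue=[F,B,C,D] q_used=3 → run F
t=8: queue=[B,C,D,F] q_used=0 → run B
t=9: queue=[B,C,D,F] q_used=1 → run B
t=10: queue=[B,C,D,F] q_used=2 → run B
t=11: queue=[B,C,D,F] q_used=3 → run B
t=12: queue=[C,D,F,B] q_used=0 → run C
t=13: queue=[C,D,F,B] q_used=1 → run C
t=14: queue=[C,D,F,B] q_used=2 → run C
t=15: queue=[C,D,F,B] q_used=3 → run C
t=16: queue=[D,F,B,C] q_used=0 → run D
t=17: queue=[D,F,B,C] q_used=1 → run D
t=18: queue=[D,F,B,C] q_used=2 → run D
t=19: queue=[D,F,B,C] q_used=3 → run D
t=20: queue=[F,B,C,D] q_used=0 → run F
t=21: queue=[F,B,C,D] q_used=1 → run F
t=22: queue=[F,B,C,D] q_used=2 → run F
t=23: queue=[B,C,D] q_used=0 → run B
t=24: queue=[B,C,D] q_used=1 → run B
t=25: queue=[B,C,D] q_used=2 → run B
t=26: queue=[B,C,D] q_used=3 → run B
t=27: queue=[C,D] q_used=0 → run C
t=28: queue=[C,D] q_used=1 → run C
t=29: queue=[D] q_used=0 → run D
t=30: queue=[D] q_used=1 → run D
t=31: queue=[D] q_used=2 → run D
t=32: (idle)
t=33: (idle)
t=34: (idle)
t=35: (idle)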